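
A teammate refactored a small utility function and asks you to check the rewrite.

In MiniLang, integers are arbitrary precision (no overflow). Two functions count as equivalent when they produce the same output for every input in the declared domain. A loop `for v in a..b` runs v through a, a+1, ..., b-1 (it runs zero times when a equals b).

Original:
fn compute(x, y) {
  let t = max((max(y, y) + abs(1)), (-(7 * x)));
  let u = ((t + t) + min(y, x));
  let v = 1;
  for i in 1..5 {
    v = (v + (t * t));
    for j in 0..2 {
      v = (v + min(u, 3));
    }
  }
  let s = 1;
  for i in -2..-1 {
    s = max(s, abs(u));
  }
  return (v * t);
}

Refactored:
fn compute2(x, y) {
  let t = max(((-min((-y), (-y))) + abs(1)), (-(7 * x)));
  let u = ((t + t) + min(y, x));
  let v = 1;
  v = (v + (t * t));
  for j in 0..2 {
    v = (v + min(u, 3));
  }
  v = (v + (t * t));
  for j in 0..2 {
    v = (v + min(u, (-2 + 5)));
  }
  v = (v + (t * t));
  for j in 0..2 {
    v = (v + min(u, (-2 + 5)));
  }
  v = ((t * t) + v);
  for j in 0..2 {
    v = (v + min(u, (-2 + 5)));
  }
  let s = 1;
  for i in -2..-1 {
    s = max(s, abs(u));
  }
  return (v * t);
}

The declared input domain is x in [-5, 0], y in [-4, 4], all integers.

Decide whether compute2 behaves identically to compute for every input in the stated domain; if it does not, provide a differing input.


Changes here: min/max/abs usage differs; and loop structure differs; and constant usage differs; and arithmetic usage differs; and statement counts differ; the full 54-point sweep finds no disagreement.
verdict: equivalent


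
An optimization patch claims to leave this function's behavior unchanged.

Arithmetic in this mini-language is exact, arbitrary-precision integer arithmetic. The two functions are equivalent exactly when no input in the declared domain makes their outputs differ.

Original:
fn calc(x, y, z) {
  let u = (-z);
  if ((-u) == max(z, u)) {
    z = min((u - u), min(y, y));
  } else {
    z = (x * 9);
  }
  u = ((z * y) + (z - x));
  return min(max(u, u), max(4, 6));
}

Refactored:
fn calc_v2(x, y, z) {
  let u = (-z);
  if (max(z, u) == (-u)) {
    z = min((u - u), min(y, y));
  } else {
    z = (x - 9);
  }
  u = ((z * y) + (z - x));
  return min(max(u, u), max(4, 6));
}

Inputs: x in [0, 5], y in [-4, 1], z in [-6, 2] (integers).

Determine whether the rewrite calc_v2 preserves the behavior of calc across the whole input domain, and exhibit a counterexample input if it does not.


Take x=0, y=-4, z=-6.
calc: u=6, then ((-u) == max(z, u)) is false, then z=0, then u=0, then returns 0
calc_v2: u=6, then (max(z, u) == (-u)) is false, then z=-9, then u=27, then returns 6
0 and 6 differ, so these are not the same function on this domain.
verdict: not equivalent; witness: x=0, y=-4, z=-6


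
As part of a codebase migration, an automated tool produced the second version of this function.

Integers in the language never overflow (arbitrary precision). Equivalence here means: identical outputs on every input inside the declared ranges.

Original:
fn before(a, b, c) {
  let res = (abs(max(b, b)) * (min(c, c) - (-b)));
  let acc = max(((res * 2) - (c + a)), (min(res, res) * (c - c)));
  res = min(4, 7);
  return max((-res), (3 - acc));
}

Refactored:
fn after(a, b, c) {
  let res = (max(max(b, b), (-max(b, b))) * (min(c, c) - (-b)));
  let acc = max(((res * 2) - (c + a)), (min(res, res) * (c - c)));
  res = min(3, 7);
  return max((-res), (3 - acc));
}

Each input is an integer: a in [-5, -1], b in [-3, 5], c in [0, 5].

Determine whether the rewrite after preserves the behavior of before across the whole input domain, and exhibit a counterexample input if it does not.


Not equivalent: a=-5, b=-3, c=4 separates them (-4 vs -3).
before: res becomes 3; next acc becomes 7; next res becomes 4; next final value -4
after: res becomes 3; next acc becomes 7; next res becomes 3; next final value -3
verdict: not equivalent; witness: a=-5, b=-3, c=4


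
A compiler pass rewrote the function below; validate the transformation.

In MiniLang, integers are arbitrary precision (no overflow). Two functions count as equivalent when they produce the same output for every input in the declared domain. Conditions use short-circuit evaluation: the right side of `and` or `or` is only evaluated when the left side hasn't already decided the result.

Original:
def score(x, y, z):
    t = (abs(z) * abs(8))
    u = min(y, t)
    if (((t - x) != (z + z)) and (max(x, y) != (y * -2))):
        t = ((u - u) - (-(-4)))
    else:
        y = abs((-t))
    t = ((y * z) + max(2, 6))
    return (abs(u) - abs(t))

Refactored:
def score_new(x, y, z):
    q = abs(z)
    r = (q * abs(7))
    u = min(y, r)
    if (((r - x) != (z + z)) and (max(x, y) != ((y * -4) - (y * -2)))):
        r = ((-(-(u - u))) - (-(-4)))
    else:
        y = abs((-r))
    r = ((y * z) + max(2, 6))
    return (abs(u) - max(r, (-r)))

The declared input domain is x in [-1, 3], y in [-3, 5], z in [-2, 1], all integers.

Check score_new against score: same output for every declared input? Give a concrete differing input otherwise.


Not equivalent: x=-1, y=0, z=-2 separates them (-26 vs -22).
score: t becomes 16; next u becomes 0; next (((t - x) != (z + z)) and (max(x, y) != (y * -2))) evaluates to false; next y becomes 16; next t becomes -26; next final value -26
score_new: q becomes 2; next r becomes 14; next u becomes 0; next (((r - x) != (z + z)) and (max(x, y) != ((y * -4) - (y * -2)))) evaluates to false; next y becomes 14; next r becomes -22; next final value -22
verdict: not equivalent; witness: x=-1, y=0, z=-2


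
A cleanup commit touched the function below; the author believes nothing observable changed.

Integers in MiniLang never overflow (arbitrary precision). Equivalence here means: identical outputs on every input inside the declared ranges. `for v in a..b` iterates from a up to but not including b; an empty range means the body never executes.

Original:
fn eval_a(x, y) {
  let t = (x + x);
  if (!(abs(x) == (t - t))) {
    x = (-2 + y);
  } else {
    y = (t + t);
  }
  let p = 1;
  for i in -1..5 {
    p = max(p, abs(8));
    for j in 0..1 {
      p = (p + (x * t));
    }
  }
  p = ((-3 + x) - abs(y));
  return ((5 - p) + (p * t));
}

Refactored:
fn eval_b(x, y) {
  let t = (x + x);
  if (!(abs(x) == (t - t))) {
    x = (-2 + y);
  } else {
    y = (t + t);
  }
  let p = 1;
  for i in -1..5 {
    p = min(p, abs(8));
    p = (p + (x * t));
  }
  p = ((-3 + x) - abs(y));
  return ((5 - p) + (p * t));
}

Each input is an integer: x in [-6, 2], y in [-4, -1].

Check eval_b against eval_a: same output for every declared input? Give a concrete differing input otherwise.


Equivalent. Although `max(p, abs(8))` became `min(p, abs(8))`, no input in the stated domain can expose it.
Checked all 36 inputs in the declared domain: the outputs agree on every one.
One worked example (x=-3, y=-4) — eval_a: t becomes -6; next (!(abs(x) == (t - t))) evaluates to true; next x becomes -6; next p becomes 1; next at i=-1:; next p becomes 8; next at j=0:; next p becomes 44; next at i=0:; next p becomes 44; next at j=0:; next p becomes 80; next at i=1:; next p becomes 80; next at j=0:; next p becomes 116; next at i=2:; next p becomes 116; next at j=0:; next p becomes 152; next at i=3:; next p becomes 152; next at j=0:; next p becomes 188; next at i=4:; next p becomes 188; next at j=0:; next p becomes 224; next p becomes -13; next final value 96; eval_b: t becomes -6; next (!(abs(x) == (t - t))) evaluates to true; next x becomes -6; next p becomes 1; next at i=-1:; next p becomes 1; next p becomes 37; next at i=0:; next p becomes 8; next p becomes 44; next at i=1:; next p becomes 8; next p becomes 44; next at i=2:; next p becomes 8; next p becomes 44; next at i=3:; next p becomes 8; next p becomes 44; next at i=4:; next p becomes 8; next p becomes 44; next p becomes -13; next final value 96; agreement on 96.
verdict: equivalent


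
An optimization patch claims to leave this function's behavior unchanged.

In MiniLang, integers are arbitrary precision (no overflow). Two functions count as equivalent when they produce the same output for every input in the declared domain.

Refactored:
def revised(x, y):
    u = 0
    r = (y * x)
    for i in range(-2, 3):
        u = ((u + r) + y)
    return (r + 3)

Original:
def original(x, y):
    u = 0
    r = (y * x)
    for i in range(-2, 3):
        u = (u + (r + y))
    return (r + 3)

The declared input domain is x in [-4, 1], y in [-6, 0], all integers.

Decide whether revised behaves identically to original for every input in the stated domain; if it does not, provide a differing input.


Although same computation, different form, 42/42 inputs agree.
verdict: equivalent


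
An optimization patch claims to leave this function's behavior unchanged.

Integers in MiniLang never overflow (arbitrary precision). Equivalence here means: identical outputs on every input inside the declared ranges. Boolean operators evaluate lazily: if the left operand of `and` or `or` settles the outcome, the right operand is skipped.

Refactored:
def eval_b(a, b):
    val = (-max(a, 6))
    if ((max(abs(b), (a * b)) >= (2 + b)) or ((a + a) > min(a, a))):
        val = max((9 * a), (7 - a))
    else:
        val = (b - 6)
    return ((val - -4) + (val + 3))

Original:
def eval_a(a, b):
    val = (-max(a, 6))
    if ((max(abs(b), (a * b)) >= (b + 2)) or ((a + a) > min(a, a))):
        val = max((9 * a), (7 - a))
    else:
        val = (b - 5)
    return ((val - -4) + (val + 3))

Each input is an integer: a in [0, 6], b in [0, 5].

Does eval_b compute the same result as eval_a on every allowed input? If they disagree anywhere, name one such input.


Run the pair on a=0, b=0.
eval_a: val=-6, then ((max(abs(b), (a * b)) >= (b + 2)) or ((a + a) > min(a, a))) is false, then val=-5, then returns -3
eval_b: val=-6, then ((max(abs(b), (a * b)) >= (2 + b)) or ((a + a) > min(a, a))) is false, then val=-6, then returns -5
-3 vs -5 — the two versions disagree here.
verdict: not equivalent; witness: a=0, b=0


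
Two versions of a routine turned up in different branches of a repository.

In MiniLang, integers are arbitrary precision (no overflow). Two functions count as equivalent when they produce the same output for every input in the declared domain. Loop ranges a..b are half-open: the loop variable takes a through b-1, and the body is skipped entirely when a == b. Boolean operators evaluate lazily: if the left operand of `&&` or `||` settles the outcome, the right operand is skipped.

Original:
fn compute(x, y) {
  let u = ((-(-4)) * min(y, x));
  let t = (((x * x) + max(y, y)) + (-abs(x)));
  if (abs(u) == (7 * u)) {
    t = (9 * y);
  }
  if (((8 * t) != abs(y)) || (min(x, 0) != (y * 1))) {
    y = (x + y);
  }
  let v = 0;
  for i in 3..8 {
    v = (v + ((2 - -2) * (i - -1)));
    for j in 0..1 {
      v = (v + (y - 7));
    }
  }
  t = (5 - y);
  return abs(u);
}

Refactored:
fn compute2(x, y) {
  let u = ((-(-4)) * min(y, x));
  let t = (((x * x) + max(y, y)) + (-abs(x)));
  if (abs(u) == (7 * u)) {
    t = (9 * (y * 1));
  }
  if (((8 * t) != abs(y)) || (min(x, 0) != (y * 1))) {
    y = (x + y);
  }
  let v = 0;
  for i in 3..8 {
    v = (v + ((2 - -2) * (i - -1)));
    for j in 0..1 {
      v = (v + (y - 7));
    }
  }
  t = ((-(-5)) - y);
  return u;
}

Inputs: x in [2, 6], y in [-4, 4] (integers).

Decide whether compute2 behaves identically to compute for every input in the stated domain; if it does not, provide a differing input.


Evaluate both at x=2, y=-4.
compute: u := -16 | t := -2 | (abs(u) == (7 * u)): false | (((8 * t) != abs(y)) || (min(x, 0) != (y * 1))): true | y := -2 | v := 0 | iter i=3: | v := 16 | iter j=0: | v := 7 | iter i=4: | v := 27 | iter j=0: | v := 18 | iter i=5: | v := 42 | iter j=0: | v := 33 | iter i=6: | v := 61 | iter j=0: | v := 52 | iter i=7: | v := 84 | iter j=0: | v := 75 | t := 7 | result 16
compute2: u := -16 | t := -2 | (abs(u) == (7 * u)): false | (((8 * t) != abs(y)) || (min(x, 0) != (y * 1))): true | y := -2 | v := 0 | iter i=3: | v := 16 | iter j=0: | v := 7 | iter i=4: | v := 27 | iter j=0: | v := 18 | iter i=5: | v := 42 | iter j=0: | v := 33 | iter i=6: | v := 61 | iter j=0: | v := 52 | iter i=7: | v := 84 | iter j=0: | v := 75 | t := 7 | result -16
16 vs -16 — the two versions disagree here.
verdict: not equivalent; witness: x=2, y=-4


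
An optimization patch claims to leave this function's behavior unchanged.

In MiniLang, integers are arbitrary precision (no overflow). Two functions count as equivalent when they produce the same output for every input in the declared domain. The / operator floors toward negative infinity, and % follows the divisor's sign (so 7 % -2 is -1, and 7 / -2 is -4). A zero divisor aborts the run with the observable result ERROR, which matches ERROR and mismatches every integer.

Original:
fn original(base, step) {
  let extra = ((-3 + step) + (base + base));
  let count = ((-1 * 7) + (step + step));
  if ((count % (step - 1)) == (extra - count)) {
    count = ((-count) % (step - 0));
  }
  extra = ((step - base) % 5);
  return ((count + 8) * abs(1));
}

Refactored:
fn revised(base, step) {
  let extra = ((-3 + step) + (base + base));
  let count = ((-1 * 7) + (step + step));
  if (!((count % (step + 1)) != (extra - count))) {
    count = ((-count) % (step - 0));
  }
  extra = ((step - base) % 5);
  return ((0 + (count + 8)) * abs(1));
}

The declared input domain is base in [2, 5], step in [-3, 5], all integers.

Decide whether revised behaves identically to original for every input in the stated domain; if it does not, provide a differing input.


On input base=2, step=-1, original returns -1 while revised returns ERROR.
verdict: not equivalent; witness: base=2, step=-1


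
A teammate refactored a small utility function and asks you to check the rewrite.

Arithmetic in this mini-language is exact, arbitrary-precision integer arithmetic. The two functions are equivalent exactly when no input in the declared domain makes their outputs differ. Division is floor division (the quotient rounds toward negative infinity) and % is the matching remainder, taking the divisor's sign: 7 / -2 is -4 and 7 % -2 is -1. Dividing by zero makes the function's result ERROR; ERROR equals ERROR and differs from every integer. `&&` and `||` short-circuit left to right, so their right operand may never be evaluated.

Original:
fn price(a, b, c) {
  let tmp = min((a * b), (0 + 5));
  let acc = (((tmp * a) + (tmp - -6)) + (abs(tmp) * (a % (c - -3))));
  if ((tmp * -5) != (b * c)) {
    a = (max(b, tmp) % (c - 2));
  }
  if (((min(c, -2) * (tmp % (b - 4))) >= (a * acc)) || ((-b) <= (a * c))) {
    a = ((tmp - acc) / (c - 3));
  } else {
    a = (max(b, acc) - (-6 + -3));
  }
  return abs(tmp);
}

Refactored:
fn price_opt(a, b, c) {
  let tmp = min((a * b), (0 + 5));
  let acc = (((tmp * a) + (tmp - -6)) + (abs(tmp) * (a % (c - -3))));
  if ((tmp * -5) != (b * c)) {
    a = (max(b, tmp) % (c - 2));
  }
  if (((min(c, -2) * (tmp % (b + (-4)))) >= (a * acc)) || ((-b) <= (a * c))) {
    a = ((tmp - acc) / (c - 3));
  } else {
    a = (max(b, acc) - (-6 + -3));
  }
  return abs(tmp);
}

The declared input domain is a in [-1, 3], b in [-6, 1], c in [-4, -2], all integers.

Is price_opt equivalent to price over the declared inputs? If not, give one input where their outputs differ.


Reading the diff, among the changes: arithmetic usage differs.
As a probe, take a=-1, b=0, c=-4: price runs tmp becomes 0; next acc becomes 6; next ((tmp * -5) != (b * c)) evaluates to false; next (((min(c, -2) * (tmp % (b - 4))) >= (a * acc)) || ((-b) <= (a * c))) evaluates to true; next a becomes 0; next final value 0; price_opt runs tmp becomes 0; next acc becomes 6; next ((tmp * -5) != (b * c)) evaluates to false; next (((min(c, -2) * (tmp % (b + (-4)))) >= (a * acc)) || ((-b) <= (a * c))) evaluates to true; next a becomes 0; next final value 0; both end at 0.
An exhaustive pass over the 120 declared inputs shows identical outputs.
verdict: equivalent


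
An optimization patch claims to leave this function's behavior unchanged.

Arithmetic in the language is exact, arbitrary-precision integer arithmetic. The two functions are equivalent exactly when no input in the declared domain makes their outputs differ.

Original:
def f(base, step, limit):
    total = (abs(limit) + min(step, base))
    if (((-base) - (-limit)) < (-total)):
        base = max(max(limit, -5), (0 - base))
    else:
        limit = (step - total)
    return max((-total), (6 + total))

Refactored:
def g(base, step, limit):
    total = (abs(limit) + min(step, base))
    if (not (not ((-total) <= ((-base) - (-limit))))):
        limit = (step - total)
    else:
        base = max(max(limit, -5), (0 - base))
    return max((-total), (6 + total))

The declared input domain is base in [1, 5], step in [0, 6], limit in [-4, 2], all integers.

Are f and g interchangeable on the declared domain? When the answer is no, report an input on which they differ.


The two are interchangeable: comparison usage differs; and boolean connective usage differs, and every declared input agrees.
As a probe, take base=4, step=1, limit=-1: f runs total=2, then (((-base) - (-limit)) < (-total)) is true, then base=-1, then returns 8; g runs total=2, then (not (not ((-total) <= ((-base) - (-limit))))) is false, then base=-1, then returns 8; both end at 8.
Across all 245 domain points the two functions coincide.
verdict: equivalent


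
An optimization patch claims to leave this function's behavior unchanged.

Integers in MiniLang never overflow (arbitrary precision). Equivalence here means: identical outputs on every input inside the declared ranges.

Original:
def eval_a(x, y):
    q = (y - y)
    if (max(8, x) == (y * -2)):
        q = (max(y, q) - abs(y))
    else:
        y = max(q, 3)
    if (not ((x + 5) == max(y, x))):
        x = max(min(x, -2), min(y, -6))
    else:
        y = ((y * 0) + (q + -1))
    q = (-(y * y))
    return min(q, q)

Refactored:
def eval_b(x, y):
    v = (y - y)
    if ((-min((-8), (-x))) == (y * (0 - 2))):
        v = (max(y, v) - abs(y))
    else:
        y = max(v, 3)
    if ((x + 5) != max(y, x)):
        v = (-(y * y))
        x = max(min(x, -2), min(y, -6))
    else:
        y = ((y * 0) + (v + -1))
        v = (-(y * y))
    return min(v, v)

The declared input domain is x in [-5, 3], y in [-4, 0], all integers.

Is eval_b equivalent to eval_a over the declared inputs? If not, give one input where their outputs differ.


The two are interchangeable: constant usage differs, and statement counts differ, and local variable names differ, and min/max/abs usage differs, and comparison usage differs, and arithmetic usage differs, and boolean connective usage differs, and every declared input agrees.
Tracing x=-2, y=-1: eval_a: q becomes 0; next (max(8, x) == (y * -2)) evaluates to false; next y becomes 3; next (not ((x + 5) == max(y, x))) evaluates to false; next y becomes -1; next q becomes -1; next final value -1 | eval_b: v becomes 0; next ((-min((-8), (-x))) == (y * (0 - 2))) evaluates to false; next y becomes 3; next ((x + 5) != max(y, x)) evaluates to false; next y becomes -1; next v becomes -1; next final value -1 — matching result -1.
Across all 45 domain points the two functions coincide.
verdict: equivalent


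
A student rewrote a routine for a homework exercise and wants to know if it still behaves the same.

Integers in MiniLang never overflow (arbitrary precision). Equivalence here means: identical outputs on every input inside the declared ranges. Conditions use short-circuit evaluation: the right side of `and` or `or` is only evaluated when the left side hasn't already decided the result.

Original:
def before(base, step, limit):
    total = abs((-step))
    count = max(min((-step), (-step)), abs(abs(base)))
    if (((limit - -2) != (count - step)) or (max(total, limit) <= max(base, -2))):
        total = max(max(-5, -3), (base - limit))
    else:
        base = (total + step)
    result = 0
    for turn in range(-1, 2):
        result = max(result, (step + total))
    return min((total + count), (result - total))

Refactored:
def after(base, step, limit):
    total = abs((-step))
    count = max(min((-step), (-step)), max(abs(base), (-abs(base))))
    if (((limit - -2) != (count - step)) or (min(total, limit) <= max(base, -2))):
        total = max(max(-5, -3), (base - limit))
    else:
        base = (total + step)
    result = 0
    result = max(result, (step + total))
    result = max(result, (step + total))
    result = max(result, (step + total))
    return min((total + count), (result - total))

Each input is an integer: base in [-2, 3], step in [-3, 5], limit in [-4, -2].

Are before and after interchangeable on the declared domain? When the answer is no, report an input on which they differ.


Although `max(total, limit)` became `min(total, limit)`, no input in the stated domain can expose it.
Tracing base=0, step=-2, limit=-4: before: total becomes 2; next count becomes 2; next (((limit - -2) != (count - step)) or (max(total, limit) <= max(base, -2))) evaluates to true; next total becomes 4; next result becomes 0; next at turn=-1:; next result becomes 2; next at turn=0:; next result becomes 2; next at turn=1:; next result becomes 2; next final value -2 | after: total becomes 2; next count becomes 2; next (((limit - -2) != (count - step)) or (min(total, limit) <= max(base, -2))) evaluates to true; next total becomes 4; next result becomes 0; next result becomes 2; next result becomes 2; next result becomes 2; next final value -2 — matching result -2.
Sweeping the whole domain (162 inputs) finds no disagreement.
verdict: equivalent


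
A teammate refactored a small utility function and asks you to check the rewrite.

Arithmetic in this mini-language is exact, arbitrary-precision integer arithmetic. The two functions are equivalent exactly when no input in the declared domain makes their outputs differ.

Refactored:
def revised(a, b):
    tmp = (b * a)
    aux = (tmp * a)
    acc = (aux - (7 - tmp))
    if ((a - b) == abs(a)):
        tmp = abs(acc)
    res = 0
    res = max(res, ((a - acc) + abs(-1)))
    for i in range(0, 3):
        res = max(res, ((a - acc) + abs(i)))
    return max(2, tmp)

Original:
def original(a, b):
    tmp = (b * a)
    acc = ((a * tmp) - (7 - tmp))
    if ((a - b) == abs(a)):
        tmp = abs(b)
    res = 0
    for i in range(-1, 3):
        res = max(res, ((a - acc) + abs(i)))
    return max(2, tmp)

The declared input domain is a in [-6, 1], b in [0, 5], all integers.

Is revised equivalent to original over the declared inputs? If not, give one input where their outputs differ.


Consider the input a=0, b=0.
original: tmp=0, then acc=-7, then ((a - b) == abs(a)) is true, then tmp=0, then res=0, then (i=-1), then res=8, then (i=0), then res=8, then (i=1), then res=8, then (i=2), then res=9, then returns 2
revised: tmp=0, then aux=0, then acc=-7, then ((a - b) == abs(a)) is true, then tmp=7, then res=0, then res=8, then (i=0), then res=8, then (i=1), then res=8, then (i=2), then res=9, then returns 7
2 vs 7 — the two versions disagree here.
verdict: not equivalent; witness: a=0, b=0


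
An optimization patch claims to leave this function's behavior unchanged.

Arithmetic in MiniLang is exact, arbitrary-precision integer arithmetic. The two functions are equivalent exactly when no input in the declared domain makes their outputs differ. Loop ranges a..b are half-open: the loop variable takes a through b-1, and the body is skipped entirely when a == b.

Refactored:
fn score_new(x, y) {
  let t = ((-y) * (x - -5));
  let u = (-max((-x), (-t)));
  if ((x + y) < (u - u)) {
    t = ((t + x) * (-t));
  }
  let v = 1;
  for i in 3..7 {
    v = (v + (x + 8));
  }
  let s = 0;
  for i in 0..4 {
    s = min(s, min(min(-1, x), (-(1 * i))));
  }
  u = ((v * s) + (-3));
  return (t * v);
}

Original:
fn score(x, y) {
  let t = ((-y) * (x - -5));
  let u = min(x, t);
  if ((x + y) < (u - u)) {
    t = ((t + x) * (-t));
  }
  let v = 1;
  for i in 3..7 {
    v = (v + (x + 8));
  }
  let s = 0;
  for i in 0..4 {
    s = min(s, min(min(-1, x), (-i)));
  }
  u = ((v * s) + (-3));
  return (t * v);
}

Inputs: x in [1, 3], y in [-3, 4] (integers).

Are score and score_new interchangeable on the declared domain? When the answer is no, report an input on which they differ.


Although constant usage differs, and min/max/abs usage differs, and arithmetic usage differs, 24/24 inputs agree.
verdict: equivalent


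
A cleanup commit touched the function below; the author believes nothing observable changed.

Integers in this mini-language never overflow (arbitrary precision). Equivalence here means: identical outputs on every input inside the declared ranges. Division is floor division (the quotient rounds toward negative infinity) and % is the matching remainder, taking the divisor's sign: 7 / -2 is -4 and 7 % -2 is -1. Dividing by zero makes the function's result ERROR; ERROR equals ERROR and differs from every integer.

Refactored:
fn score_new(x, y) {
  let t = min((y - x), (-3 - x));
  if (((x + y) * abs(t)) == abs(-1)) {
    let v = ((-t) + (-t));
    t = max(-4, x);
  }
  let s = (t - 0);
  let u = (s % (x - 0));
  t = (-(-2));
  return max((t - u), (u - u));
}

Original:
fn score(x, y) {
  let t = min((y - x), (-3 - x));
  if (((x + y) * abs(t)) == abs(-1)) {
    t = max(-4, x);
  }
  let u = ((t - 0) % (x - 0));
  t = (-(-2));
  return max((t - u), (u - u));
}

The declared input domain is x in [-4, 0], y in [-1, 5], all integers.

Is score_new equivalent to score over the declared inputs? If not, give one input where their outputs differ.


Comparing the listings, the differences include: statement counts differ; and arithmetic usage differs; and local variable names differ.
Spot check at x=0, y=-1 — score: t = -3; (((x + y) * abs(t)) == abs(-1)) -> false; division by zero -> ERROR. score_new: t = -3; (((x + y) * abs(t)) == abs(-1)) -> false; s = -3; division by zero -> ERROR. Both give ERROR.
Every one of the 35 inputs gives matching results.
verdict: equivalent


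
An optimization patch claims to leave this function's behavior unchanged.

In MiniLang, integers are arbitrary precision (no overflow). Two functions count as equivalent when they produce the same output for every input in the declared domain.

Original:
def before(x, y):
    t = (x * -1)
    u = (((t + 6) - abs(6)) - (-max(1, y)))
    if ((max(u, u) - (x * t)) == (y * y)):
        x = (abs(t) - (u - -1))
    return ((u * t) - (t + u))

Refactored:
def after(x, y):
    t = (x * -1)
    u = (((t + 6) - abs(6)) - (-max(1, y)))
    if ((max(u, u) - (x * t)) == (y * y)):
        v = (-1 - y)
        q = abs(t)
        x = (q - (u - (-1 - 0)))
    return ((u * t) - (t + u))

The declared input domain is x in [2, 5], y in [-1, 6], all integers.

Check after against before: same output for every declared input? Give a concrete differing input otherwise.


Side by side, the visible changes include: arithmetic usage differs, plus statement counts differ, plus local variable names differ, plus constant usage differs.
Spot check at x=4, y=4 — before: t becomes -4; next u becomes 0; next ((max(u, u) - (x * t)) == (y * y)) evaluates to true; next x becomes 3; next final value 4. after: t becomes -4; next u becomes 0; next ((max(u, u) - (x * t)) == (y * y)) evaluates to true; next v becomes -5; next q becomes 4; next x becomes 3; next final value 4. Both give 4.
Sweeping the whole domain (32 inputs) finds no disagreement.
verdict: equivalent


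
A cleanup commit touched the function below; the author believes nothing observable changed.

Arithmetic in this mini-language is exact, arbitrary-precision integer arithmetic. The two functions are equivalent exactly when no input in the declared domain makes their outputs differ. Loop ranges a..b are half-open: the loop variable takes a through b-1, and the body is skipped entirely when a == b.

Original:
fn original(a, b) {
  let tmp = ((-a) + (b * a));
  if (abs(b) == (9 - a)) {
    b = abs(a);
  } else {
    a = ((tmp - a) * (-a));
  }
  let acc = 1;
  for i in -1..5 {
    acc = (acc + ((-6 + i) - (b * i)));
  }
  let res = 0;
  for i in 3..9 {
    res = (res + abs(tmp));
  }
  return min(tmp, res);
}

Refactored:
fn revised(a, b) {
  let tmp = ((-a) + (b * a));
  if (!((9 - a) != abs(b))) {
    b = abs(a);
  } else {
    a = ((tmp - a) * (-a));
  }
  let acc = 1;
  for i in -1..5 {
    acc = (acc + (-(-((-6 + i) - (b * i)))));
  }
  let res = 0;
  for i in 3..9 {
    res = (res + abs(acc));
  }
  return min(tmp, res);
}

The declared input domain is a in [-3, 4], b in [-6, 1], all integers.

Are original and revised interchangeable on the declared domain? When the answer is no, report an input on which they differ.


Run the pair on a=-3, b=-3.
original: tmp=12, then (abs(b) == (9 - a)) is false, then a=45, then acc=1, then (i=-1), then acc=-9, then (i=0), then acc=-15, then (i=1), then acc=-17, then (i=2), then acc=-15, then (i=3), then acc=-9, then (i=4), then acc=1, then res=0, then (i=3), then res=12, then (i=4), then res=24, then (i=5), then res=36, then (i=6), then res=48, then (i=7), then res=60, then (i=8), then res=72, then returns 12
revised: tmp=12, then (!((9 - a) != abs(b))) is false, then a=45, then acc=1, then (i=-1), then acc=-9, then (i=0), then acc=-15, then (i=1), then acc=-17, then (i=2), then acc=-15, then (i=3), then acc=-9, then (i=4), then acc=1, then res=0, then (i=3), then res=1, then (i=4), then res=2, then (i=5), then res=3, then (i=6), then res=4, then (i=7), then res=5, then (i=8), then res=6, then returns 6
12 and 6 differ, so these are not the same function on this domain.
verdict: not equivalent; witness: a=-3, b=-3


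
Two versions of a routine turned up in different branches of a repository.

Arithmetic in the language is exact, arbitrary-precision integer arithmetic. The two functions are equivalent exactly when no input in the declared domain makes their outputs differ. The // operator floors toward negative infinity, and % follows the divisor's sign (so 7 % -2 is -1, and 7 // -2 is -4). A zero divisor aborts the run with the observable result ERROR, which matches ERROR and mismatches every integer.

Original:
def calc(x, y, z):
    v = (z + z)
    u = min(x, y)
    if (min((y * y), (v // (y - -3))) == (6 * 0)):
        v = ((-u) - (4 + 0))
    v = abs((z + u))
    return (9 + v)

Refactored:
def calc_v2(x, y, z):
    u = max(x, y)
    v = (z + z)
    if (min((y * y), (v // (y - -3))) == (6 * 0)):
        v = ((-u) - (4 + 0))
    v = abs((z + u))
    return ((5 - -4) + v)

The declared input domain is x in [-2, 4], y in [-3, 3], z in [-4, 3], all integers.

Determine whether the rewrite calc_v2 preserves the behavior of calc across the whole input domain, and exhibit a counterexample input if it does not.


At x=-2, y=-1, z=-4: calc gives 15, calc_v2 gives 14.
verdict: not equivalent; witness: x=-2, y=-1, z=-4


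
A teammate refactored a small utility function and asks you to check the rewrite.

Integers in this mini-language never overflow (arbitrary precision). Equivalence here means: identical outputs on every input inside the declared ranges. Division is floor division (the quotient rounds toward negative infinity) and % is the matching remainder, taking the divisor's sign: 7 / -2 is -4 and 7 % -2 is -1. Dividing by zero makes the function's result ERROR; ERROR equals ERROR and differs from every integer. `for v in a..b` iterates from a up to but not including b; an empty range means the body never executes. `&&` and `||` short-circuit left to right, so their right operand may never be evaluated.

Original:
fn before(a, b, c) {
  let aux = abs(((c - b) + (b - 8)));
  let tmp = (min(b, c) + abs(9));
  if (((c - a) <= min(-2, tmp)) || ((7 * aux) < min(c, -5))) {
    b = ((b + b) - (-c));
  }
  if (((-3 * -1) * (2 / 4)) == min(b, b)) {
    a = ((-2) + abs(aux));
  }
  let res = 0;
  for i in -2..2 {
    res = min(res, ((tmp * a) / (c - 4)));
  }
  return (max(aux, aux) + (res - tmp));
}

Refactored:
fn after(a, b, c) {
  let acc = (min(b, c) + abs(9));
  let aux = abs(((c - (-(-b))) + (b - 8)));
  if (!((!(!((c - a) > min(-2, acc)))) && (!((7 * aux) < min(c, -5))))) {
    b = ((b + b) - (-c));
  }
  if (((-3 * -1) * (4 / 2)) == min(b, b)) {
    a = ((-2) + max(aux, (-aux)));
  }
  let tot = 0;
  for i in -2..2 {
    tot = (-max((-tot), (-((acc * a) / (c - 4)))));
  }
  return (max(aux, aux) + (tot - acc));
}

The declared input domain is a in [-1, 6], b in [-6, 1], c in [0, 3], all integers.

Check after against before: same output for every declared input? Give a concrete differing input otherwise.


These are not equivalent — on a=-1, b=0, c=0 the outputs split (-15 vs -1).
before: aux=8, then tmp=9, then (((c - a) <= min(-2, tmp)) || ((7 * aux) < min(c, -5))) is false, then (((-3 * -1) * (2 / 4)) == min(b, b)) is true, then a=6, then res=0, then (i=-2), then res=-14, then (i=-1), then res=-14, then (i=0), then res=-14, then (i=1), then res=-14, then returns -15
after: acc=9, then aux=8, then (!((!(!((c - a) > min(-2, acc)))) && (!((7 * aux) < min(c, -5))))) is false, then (((-3 * -1) * (4 / 2)) == min(b, b)) is false, then tot=0, then (i=-2), then tot=0, then (i=-1), then tot=0, then (i=0), then tot=0, then (i=1), then tot=0, then returns -1
verdict: not equivalent; witness: a=-1, b=0, c=0


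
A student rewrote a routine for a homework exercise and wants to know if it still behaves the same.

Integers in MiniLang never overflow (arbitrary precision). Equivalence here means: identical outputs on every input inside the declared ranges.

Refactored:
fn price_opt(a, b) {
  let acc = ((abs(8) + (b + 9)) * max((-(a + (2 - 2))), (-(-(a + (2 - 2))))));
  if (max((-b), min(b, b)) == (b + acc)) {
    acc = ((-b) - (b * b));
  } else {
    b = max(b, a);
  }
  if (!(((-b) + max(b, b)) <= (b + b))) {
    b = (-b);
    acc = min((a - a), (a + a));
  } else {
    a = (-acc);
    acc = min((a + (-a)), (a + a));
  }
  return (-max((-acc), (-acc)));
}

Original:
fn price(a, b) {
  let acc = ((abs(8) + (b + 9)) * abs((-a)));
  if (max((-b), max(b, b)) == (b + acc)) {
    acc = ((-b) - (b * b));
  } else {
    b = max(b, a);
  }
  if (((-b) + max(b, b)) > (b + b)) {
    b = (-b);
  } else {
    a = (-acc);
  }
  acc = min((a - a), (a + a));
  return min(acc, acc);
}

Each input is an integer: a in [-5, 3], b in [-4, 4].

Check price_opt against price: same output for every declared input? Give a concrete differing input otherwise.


Equivalent. The edit looks behavioral (`max(b, b)` became `min(b, b)`), but over these ranges it never changes the outcome.
Across all 81 domain points the two functions coincide.
As a probe, take a=2, b=-1: price runs acc := 32 | (max((-b), max(b, b)) == (b + acc)): false | b := 2 | (((-b) + max(b, b)) > (b + b)): false | a := -32 | acc := -64 | result -64; price_opt runs acc := 32 | (max((-b), min(b, b)) == (b + acc)): false | b := 2 | (!(((-b) + max(b, b)) <= (b + b))): false | a := -32 | acc := -64 | result -64; both end at -64.
verdict: equivalent


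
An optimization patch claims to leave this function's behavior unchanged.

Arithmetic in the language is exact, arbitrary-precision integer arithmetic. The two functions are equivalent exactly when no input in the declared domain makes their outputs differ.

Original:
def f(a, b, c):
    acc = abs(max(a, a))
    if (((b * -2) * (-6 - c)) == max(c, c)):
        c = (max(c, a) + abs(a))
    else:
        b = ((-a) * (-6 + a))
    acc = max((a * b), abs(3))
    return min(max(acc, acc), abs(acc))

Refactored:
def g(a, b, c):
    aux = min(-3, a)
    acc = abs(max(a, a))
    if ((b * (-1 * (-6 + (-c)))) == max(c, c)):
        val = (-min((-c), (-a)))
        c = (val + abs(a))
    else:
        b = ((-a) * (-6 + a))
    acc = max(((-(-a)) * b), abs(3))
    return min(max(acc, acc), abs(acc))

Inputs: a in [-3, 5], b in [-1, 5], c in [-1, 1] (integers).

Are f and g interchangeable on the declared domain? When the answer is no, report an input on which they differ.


The edit looks behavioral (`-2` became `-1`), but over these ranges it never changes the outcome.
As a probe, take a=-1, b=3, c=0: f runs acc=1, then (((b * -2) * (-6 - c)) == max(c, c)) is false, then b=-7, then acc=7, then returns 7; g runs aux=-3, then acc=1, then ((b * (-1 * (-6 + (-c)))) == max(c, c)) is false, then b=-7, then acc=7, then returns 7; both end at 7.
An exhaustive pass over the 189 declared inputs shows identical outputs.
verdict: equivalent


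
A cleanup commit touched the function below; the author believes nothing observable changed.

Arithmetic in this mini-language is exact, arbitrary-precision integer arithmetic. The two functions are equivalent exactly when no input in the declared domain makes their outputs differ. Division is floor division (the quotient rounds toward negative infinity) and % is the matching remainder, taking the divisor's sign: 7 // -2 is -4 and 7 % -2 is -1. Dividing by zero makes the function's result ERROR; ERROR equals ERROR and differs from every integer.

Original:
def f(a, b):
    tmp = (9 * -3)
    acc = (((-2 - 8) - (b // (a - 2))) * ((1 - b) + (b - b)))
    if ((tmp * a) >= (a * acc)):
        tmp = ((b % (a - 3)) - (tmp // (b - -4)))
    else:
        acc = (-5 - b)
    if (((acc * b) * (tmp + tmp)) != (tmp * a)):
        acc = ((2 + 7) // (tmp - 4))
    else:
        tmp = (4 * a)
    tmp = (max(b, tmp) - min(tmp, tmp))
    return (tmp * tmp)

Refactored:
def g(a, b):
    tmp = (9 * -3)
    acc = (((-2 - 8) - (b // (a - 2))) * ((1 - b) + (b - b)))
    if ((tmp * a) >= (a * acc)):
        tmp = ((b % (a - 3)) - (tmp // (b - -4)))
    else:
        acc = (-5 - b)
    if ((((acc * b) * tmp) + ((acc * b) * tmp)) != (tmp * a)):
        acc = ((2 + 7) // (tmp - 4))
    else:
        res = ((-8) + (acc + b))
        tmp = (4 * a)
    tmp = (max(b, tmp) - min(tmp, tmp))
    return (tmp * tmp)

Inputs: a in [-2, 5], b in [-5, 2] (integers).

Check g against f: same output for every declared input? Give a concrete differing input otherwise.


The two are interchangeable: constant usage differs; also statement counts differ; also local variable names differ; also arithmetic usage differs, and every declared input agrees.
As a probe, take a=5, b=-2: f runs tmp becomes -27; next acc becomes -27; next ((tmp * a) >= (a * acc)) evaluates to true; next tmp becomes 14; next (((acc * b) * (tmp + tmp)) != (tmp * a)) evaluates to true; next acc becomes 0; next tmp becomes 0; next final value 0; g runs tmp becomes -27; next acc becomes -27; next ((tmp * a) >= (a * acc)) evaluates to true; next tmp becomes 14; next ((((acc * b) * tmp) + ((acc * b) * tmp)) != (tmp * a)) evaluates to true; next acc becomes 0; next tmp becomes 0; next final value 0; both end at 0.
Across all 64 domain points the two functions coincide.
verdict: equivalent


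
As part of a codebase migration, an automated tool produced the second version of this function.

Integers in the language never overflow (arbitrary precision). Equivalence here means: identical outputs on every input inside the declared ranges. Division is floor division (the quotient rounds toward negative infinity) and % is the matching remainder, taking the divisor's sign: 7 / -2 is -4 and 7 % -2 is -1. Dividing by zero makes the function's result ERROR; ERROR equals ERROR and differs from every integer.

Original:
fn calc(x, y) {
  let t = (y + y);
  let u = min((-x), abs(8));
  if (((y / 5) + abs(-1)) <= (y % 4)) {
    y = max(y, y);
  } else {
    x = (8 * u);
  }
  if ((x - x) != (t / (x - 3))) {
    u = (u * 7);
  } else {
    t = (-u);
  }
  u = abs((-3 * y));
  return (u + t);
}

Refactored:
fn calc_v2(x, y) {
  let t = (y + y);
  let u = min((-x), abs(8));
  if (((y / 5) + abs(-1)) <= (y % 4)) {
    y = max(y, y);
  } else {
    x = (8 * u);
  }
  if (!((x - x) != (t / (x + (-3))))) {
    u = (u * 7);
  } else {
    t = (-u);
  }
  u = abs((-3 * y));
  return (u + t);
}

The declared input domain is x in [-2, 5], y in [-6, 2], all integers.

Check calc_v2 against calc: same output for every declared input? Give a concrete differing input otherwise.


Not equivalent: x=-2, y=-6 separates them (6 vs 16).
calc: t=-12, then u=2, then (((y / 5) + abs(-1)) <= (y % 4)) is true, then y=-6, then ((x - x) != (t / (x - 3))) is true, then u=14, then u=18, then returns 6
calc_v2: t=-12, then u=2, then (((y / 5) + abs(-1)) <= (y % 4)) is true, then y=-6, then (!((x - x) != (t / (x + (-3))))) is false, then t=-2, then u=18, then returns 16
verdict: not equivalent; witness: x=-2, y=-6
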